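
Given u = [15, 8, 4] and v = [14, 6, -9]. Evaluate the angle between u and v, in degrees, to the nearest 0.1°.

u · v = 15·14 + 8·6 + 4·(-9) = 210 + 48 - 36 = 222
|u|² = 225 + 64 + 16 = 305,  |u| = √305 ≈ 17.464249
|v|² = 196 + 36 + 81 = 313,  |v| = √313 ≈ 17.691806
cos θ = 222 / (17.464249 · 17.691806) ≈ 0.71851
θ = arccos(0.71851) ≈ 44.1°

44.1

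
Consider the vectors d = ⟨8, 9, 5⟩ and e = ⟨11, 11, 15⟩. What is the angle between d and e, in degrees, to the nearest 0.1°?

21.6

d · e = 8·11 + 9·11 + 5·15 = 88 + 99 + 75 = 262
|d|² = 64 + 81 + 25 = 170,  |d| = √170 ≈ 13.038405
|e|² = 121 + 121 + 225 = 467,  |e| = √467 ≈ 21.610183
cos θ = 262 / (13.038405 · 21.610183) ≈ 0.92986
θ = arccos(0.92986) ≈ 21.6°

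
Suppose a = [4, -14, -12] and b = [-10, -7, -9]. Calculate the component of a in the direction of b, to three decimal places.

10.946

a · b = 4·(-10) + (-14)·(-7) + (-12)·(-9) = -40 + 98 + 108 = 166
|b| = √(100 + 49 + 81) = √230 ≈ 15.1658
comp_b a = 166 / √230 ≈ 10.946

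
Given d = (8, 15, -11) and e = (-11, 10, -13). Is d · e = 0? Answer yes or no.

no

d · e = 8·(-11) + 15·10 + (-11)·(-13) = -88 + 150 + 143 = 205
Nonzero, so the vectors are not orthogonal.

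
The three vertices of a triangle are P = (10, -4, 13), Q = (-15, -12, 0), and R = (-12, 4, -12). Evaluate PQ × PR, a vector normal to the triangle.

PQ = (-25, -8, -13)
PR = (-22, 8, -25)
i: (-8)·(-25) - (-13)·8 = 200 - (-104) = 304
j: (-13)·(-22) - (-25)·(-25) = 286 - 625 = -339
k: (-25)·8 - (-8)·(-22) = -200 - 176 = -376
PQ × PR = (304, -339, -376)

(304, -339, -376)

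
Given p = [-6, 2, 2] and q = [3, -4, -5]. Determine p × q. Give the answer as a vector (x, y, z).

i: 2·(-5) - 2·(-4) = -10 - (-8) = -2
j: 2·3 - (-6)·(-5) = 6 - 30 = -24
k: (-6)·(-4) - 2·3 = 24 - 6 = 18
p × q = (-2, -24, 18)

(-2, -24, 18)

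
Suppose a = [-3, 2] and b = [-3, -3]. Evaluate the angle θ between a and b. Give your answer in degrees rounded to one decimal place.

a · b = (-3)·(-3) + 2·(-3) = 9 - 6 = 3
|a|² = 9 + 4 = 13,  |a| = √13 ≈ 3.605551
|b|² = 9 + 9 = 18,  |b| = √18 ≈ 4.242641
cos θ = 3 / (3.605551 · 4.242641) ≈ 0.19612
θ = arccos(0.19612) ≈ 78.7°

78.7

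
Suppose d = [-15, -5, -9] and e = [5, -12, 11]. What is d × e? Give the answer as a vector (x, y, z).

i: (-5)·11 - (-9)·(-12) = -55 - 108 = -163
j: (-9)·5 - (-15)·11 = -45 - (-165) = 120
k: (-15)·(-12) - (-5)·5 = 180 - (-25) = 205
d × e = (-163, 120, 205)

(-163, 120, 205)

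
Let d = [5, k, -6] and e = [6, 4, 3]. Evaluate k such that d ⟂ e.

-3

d · e = 5·6 + k·4 + (-6)·3 = 12 + 4k
Set equal to 0: 4k = -12, so k = -3.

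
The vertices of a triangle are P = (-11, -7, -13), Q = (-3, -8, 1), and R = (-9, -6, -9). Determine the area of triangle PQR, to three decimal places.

10.488

PQ = (8, -1, 14),  PR = (2, 1, 4)
i: (-1)·4 - 14·1 = -4 - 14 = -18
j: 14·2 - 8·4 = 28 - 32 = -4
k: 8·1 - (-1)·2 = 8 - (-2) = 10
PQ × PR = (-18, -4, 10)
|PQ × PR| = √440 ≈ 20.9762
area = ½ · 20.9762 ≈ 10.488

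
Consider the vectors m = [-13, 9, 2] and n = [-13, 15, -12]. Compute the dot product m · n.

280

m · n = (-13)·(-13) + 9·15 + 2·(-12) = 169 + 135 - 24 = 280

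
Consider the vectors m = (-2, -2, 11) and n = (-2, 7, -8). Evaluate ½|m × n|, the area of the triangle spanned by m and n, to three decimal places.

i: (-2)·(-8) - 11·7 = 16 - 77 = -61
j: 11·(-2) - (-2)·(-8) = -22 - 16 = -38
k: (-2)·7 - (-2)·(-2) = -14 - 4 = -18
m × n = (-61, -38, -18)
|m × n| = √((-61)² + (-38)² + (-18)²) = √5489 ≈ 74.0878
area = ½ · 74.0878 ≈ 37.044

37.044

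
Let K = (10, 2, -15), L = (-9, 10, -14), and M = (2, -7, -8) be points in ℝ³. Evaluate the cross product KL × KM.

KL = (-19, 8, 1)
KM = (-8, -9, 7)
i: 8·7 - 1·(-9) = 56 - (-9) = 65
j: 1·(-8) - (-19)·7 = -8 - (-133) = 125
k: (-19)·(-9) - 8·(-8) = 171 - (-64) = 235
KL × KM = (65, 125, 235)

(65, 125, 235)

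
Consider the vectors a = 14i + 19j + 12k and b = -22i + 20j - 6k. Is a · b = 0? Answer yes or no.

a · b = 14·(-22) + 19·20 + 12·(-6) = -308 + 380 - 72 = 0
Zero, so the vectors are orthogonal.

yes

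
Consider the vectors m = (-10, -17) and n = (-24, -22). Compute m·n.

m · n = (-10)·(-24) + (-17)·(-22) = 240 + 374 = 614

614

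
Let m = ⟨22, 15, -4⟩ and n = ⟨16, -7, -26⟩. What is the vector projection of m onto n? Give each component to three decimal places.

(5.725, -2.505, -9.303)

m · n = 22·16 + 15·(-7) + (-4)·(-26) = 352 - 105 + 104 = 351
|n|² = 256 + 49 + 676 = 981
proj_n m = (351/981) · (16, -7, -26) ≈ (5.725, -2.505, -9.303)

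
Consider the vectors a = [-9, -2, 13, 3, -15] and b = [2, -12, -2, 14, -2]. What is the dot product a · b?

52

a · b = (-9)·2 + (-2)·(-12) + 13·(-2) + 3·14 + (-15)·(-2) = -18 + 24 - 26 + 42 + 30 = 52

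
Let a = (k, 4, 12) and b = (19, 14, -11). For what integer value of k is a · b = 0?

4

a · b = k·19 + 4·14 + 12·(-11) = -76 + 19k
Set equal to 0: 19k = 76, so k = 4.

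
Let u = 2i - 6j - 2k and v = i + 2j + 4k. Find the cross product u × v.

i: (-6)·4 - (-2)·2 = -24 - (-4) = -20
j: (-2)·1 - 2·4 = -2 - 8 = -10
k: 2·2 - (-6)·1 = 4 - (-6) = 10
u × v = (-20, -10, 10)

(-20, -10, 10)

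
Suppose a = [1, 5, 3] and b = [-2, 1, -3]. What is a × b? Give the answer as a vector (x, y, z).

i: 5·(-3) - 3·1 = -15 - 3 = -18
j: 3·(-2) - 1·(-3) = -6 - (-3) = -3
k: 1·1 - 5·(-2) = 1 - (-10) = 11
a × b = (-18, -3, 11)

(-18, -3, 11)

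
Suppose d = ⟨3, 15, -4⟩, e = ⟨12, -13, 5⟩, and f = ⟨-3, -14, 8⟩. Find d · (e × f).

e × f:
i: (-13)·8 - 5·(-14) = -104 - (-70) = -34
j: 5·(-3) - 12·8 = -15 - 96 = -111
k: 12·(-14) - (-13)·(-3) = -168 - 39 = -207
e × f = (-34, -111, -207)
d · (e × f) = 3·(-34) + 15·(-111) + (-4)·(-207) = -102 - 1665 + 828 = -939

-939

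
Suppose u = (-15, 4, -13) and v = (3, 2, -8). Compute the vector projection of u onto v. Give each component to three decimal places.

(2.610, 1.740, -6.961)

u · v = (-15)·3 + 4·2 + (-13)·(-8) = -45 + 8 + 104 = 67
|v|² = 9 + 4 + 64 = 77
proj_v u = (67/77) · (3, 2, -8) ≈ (2.610, 1.740, -6.961)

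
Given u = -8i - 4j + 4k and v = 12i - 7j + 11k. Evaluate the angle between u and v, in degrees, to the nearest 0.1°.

u · v = (-8)·12 + (-4)·(-7) + 4·11 = -96 + 28 + 44 = -24
|u|² = 64 + 16 + 16 = 96,  |u| = √96 ≈ 9.797959
|v|² = 144 + 49 + 121 = 314,  |v| = √314 ≈ 17.720045
cos θ = -24 / (9.797959 · 17.720045) ≈ -0.13823
θ = arccos(-0.13823) ≈ 97.9°

97.9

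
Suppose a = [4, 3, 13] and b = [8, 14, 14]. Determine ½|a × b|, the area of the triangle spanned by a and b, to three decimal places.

i: 3·14 - 13·14 = 42 - 182 = -140
j: 13·8 - 4·14 = 104 - 56 = 48
k: 4·14 - 3·8 = 56 - 24 = 32
a × b = (-140, 48, 32)
|a × b| = √((-140)² + 48² + 32²) = √22928 ≈ 151.4199
area = ½ · 151.4199 ≈ 75.710

75.710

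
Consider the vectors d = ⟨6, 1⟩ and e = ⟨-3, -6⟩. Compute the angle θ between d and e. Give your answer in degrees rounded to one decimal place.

126.0

d · e = 6·(-3) + 1·(-6) = -18 - 6 = -24
|d|² = 36 + 1 = 37,  |d| = √37 ≈ 6.082763
|e|² = 9 + 36 = 45,  |e| = √45 ≈ 6.708204
cos θ = -24 / (6.082763 · 6.708204) ≈ -0.58817
θ = arccos(-0.58817) ≈ 126.0°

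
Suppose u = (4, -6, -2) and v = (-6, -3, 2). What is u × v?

i: (-6)·2 - (-2)·(-3) = -12 - 6 = -18
j: (-2)·(-6) - 4·2 = 12 - 8 = 4
k: 4·(-3) - (-6)·(-6) = -12 - 36 = -48
u × v = (-18, 4, -48)

(-18, 4, -48)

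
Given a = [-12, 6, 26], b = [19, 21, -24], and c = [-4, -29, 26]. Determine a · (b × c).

b × c:
i: 21·26 - (-24)·(-29) = 546 - 696 = -150
j: (-24)·(-4) - 19·26 = 96 - 494 = -398
k: 19·(-29) - 21·(-4) = -551 - (-84) = -467
b × c = (-150, -398, -467)
a · (b × c) = (-12)·(-150) + 6·(-398) + 26·(-467) = 1800 - 2388 - 12142 = -12730

-12730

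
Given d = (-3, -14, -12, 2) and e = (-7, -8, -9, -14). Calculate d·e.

213

d · e = (-3)·(-7) + (-14)·(-8) + (-12)·(-9) + 2·(-14) = 21 + 112 + 108 - 28 = 213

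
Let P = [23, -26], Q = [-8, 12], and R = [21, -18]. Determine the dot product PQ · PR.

366

PQ = Q − P = (-31, 38)
PR = R − P = (-2, 8)
PQ · PR = (-31)·(-2) + 38·8 = 62 + 304 = 366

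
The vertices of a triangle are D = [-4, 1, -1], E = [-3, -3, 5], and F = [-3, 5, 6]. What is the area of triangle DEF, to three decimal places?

DE = (1, -4, 6),  DF = (1, 4, 7)
i: (-4)·7 - 6·4 = -28 - 24 = -52
j: 6·1 - 1·7 = 6 - 7 = -1
k: 1·4 - (-4)·1 = 4 - (-4) = 8
DE × DF = (-52, -1, 8)
|DE × DF| = √2769 ≈ 52.6213
area = ½ · 52.6213 ≈ 26.311

26.311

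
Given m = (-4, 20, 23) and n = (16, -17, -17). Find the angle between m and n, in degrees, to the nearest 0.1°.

153.6

m · n = (-4)·16 + 20·(-17) + 23·(-17) = -64 - 340 - 391 = -795
|m|² = 16 + 400 + 529 = 945,  |m| = √945 ≈ 30.740852
|n|² = 256 + 289 + 289 = 834,  |n| = √834 ≈ 28.879058
cos θ = -795 / (30.740852 · 28.879058) ≈ -0.89551
θ = arccos(-0.89551) ≈ 153.6°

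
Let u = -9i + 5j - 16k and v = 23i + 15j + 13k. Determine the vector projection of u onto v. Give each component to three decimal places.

u · v = (-9)·23 + 5·15 + (-16)·13 = -207 + 75 - 208 = -340
|v|² = 529 + 225 + 169 = 923
proj_v u = (-340/923) · (23, 15, 13) ≈ (-8.472, -5.525, -4.789)

(-8.472, -5.525, -4.789)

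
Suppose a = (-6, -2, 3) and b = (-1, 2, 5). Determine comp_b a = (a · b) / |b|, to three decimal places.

3.104

a · b = (-6)·(-1) + (-2)·2 + 3·5 = 6 - 4 + 15 = 17
|b| = √(1 + 4 + 25) = √30 ≈ 5.4772
comp_b a = 17 / √30 ≈ 3.104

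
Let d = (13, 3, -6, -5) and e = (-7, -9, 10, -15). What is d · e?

-103

d · e = 13·(-7) + 3·(-9) + (-6)·10 + (-5)·(-15) = -91 - 27 - 60 + 75 = -103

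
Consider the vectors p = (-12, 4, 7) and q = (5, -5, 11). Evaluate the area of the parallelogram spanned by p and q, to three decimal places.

i: 4·11 - 7·(-5) = 44 - (-35) = 79
j: 7·5 - (-12)·11 = 35 - (-132) = 167
k: (-12)·(-5) - 4·5 = 60 - 20 = 40
p × q = (79, 167, 40)
|p × q| = √(79² + 167² + 40²) = √35730 ≈ 189.0238

189.024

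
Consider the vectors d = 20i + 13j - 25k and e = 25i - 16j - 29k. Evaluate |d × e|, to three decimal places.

i: 13·(-29) - (-25)·(-16) = -377 - 400 = -777
j: (-25)·25 - 20·(-29) = -625 - (-580) = -45
k: 20·(-16) - 13·25 = -320 - 325 = -645
d × e = (-777, -45, -645)
|d × e| = √((-777)² + (-45)² + (-645)²) = √1021779 ≈ 1010.8308

1010.831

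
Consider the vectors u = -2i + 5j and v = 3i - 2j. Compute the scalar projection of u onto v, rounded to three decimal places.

-4.438

u · v = (-2)·3 + 5·(-2) = -6 - 10 = -16
|v| = √(9 + 4) = √13 ≈ 3.6056
comp_v u = -16 / √13 ≈ -4.438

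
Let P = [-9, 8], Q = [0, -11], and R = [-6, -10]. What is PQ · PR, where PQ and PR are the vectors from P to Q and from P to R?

PQ = Q − P = (9, -19)
PR = R − P = (3, -18)
PQ · PR = 9·3 + (-19)·(-18) = 27 + 342 = 369

369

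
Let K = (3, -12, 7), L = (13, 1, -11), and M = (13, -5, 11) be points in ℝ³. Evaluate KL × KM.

(178, -220, -60)

KL = (10, 13, -18)
KM = (10, 7, 4)
i: 13·4 - (-18)·7 = 52 - (-126) = 178
j: (-18)·10 - 10·4 = -180 - 40 = -220
k: 10·7 - 13·10 = 70 - 130 = -60
KL × KM = (178, -220, -60)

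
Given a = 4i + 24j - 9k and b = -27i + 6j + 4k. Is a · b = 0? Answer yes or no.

a · b = 4·(-27) + 24·6 + (-9)·4 = -108 + 144 - 36 = 0
Zero, so the vectors are orthogonal.

yes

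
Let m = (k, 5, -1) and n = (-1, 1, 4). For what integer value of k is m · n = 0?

1

m · n = k·(-1) + 5·1 + (-1)·4 = 1 - 1k
Set equal to 0: -1k = -1, so k = 1.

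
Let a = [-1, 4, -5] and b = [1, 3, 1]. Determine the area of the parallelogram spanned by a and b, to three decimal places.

i: 4·1 - (-5)·3 = 4 - (-15) = 19
j: (-5)·1 - (-1)·1 = -5 - (-1) = -4
k: (-1)·3 - 4·1 = -3 - 4 = -7
a × b = (19, -4, -7)
|a × b| = √(19² + (-4)² + (-7)²) = √426 ≈ 20.6398

20.640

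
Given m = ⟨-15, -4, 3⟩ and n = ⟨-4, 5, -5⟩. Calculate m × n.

(5, -87, -91)

i: (-4)·(-5) - 3·5 = 20 - 15 = 5
j: 3·(-4) - (-15)·(-5) = -12 - 75 = -87
k: (-15)·5 - (-4)·(-4) = -75 - 16 = -91
m × n = (5, -87, -91)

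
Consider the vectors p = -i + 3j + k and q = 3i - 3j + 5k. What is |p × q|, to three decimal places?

i: 3·5 - 1·(-3) = 15 - (-3) = 18
j: 1·3 - (-1)·5 = 3 - (-5) = 8
k: (-1)·(-3) - 3·3 = 3 - 9 = -6
p × q = (18, 8, -6)
|p × q| = √(18² + 8² + (-6)²) = √424 ≈ 20.5913

20.591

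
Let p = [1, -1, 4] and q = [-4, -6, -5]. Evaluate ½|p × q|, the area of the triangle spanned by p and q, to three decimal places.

i: (-1)·(-5) - 4·(-6) = 5 - (-24) = 29
j: 4·(-4) - 1·(-5) = -16 - (-5) = -11
k: 1·(-6) - (-1)·(-4) = -6 - 4 = -10
p × q = (29, -11, -10)
|p × q| = √(29² + (-11)² + (-10)²) = √1062 ≈ 32.5883
area = ½ · 32.5883 ≈ 16.294

16.294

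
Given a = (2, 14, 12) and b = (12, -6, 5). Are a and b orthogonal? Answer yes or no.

a · b = 2·12 + 14·(-6) + 12·5 = 24 - 84 + 60 = 0
Zero, so the vectors are orthogonal.

yes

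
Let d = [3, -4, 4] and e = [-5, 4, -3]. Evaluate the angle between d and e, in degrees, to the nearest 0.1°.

d · e = 3·(-5) + (-4)·4 + 4·(-3) = -15 - 16 - 12 = -43
|d|² = 9 + 16 + 16 = 41,  |d| = √41 ≈ 6.403124
|e|² = 25 + 16 + 9 = 50,  |e| = √50 ≈ 7.071068
cos θ = -43 / (6.403124 · 7.071068) ≈ -0.94971
θ = arccos(-0.94971) ≈ 161.8°

161.8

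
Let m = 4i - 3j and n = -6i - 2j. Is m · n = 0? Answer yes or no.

m · n = 4·(-6) + (-3)·(-2) = -24 + 6 = -18
Nonzero, so the vectors are not orthogonal.

no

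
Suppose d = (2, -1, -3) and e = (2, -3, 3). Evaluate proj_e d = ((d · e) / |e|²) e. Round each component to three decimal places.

d · e = 2·2 + (-1)·(-3) + (-3)·3 = 4 + 3 - 9 = -2
|e|² = 4 + 9 + 9 = 22
proj_e d = (-2/22) · (2, -3, 3) ≈ (-0.182, 0.273, -0.273)

(-0.182, 0.273, -0.273)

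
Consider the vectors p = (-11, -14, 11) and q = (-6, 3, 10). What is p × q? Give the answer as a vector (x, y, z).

i: (-14)·10 - 11·3 = -140 - 33 = -173
j: 11·(-6) - (-11)·10 = -66 - (-110) = 44
k: (-11)·3 - (-14)·(-6) = -33 - 84 = -117
p × q = (-173, 44, -117)

(-173, 44, -117)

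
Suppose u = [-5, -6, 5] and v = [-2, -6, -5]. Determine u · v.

u · v = (-5)·(-2) + (-6)·(-6) + 5·(-5) = 10 + 36 - 25 = 21

21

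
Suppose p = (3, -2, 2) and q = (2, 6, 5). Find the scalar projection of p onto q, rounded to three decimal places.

p · q = 3·2 + (-2)·6 + 2·5 = 6 - 12 + 10 = 4
|q| = √(4 + 36 + 25) = √65 ≈ 8.0623
comp_q p = 4 / √65 ≈ 0.496

0.496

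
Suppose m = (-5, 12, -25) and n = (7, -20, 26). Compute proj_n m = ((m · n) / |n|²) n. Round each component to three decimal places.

(-5.756, 16.444, -21.378)

m · n = (-5)·7 + 12·(-20) + (-25)·26 = -35 - 240 - 650 = -925
|n|² = 49 + 400 + 676 = 1125
proj_n m = (-925/1125) · (7, -20, 26) ≈ (-5.756, 16.444, -21.378)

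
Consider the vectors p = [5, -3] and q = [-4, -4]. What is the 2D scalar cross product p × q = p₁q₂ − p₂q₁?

-32

5·(-4) - (-3)·(-4) = -20 - 12 = -32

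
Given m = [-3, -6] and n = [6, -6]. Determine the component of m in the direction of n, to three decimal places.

m · n = (-3)·6 + (-6)·(-6) = -18 + 36 = 18
|n| = √(36 + 36) = √72 ≈ 8.4853
comp_n m = 18 / √72 ≈ 2.121

2.121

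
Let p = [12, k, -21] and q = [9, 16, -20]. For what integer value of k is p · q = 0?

p · q = 12·9 + k·16 + (-21)·(-20) = 528 + 16k
Set equal to 0: 16k = -528, so k = -33.

-33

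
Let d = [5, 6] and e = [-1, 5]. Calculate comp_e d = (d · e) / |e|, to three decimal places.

d · e = 5·(-1) + 6·5 = -5 + 30 = 25
|e| = √(1 + 25) = √26 ≈ 5.0990
comp_e d = 25 / √26 ≈ 4.903

4.903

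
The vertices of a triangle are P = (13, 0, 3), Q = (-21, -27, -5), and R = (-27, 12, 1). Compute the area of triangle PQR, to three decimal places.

PQ = (-34, -27, -8),  PR = (-40, 12, -2)
i: (-27)·(-2) - (-8)·12 = 54 - (-96) = 150
j: (-8)·(-40) - (-34)·(-2) = 320 - 68 = 252
k: (-34)·12 - (-27)·(-40) = -408 - 1080 = -1488
PQ × PR = (150, 252, -1488)
|PQ × PR| = √2300148 ≈ 1516.6239
area = ½ · 1516.6239 ≈ 758.312

758.312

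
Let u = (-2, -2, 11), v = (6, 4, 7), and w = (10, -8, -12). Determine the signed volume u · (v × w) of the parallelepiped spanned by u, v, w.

-1268

v × w:
i: 4·(-12) - 7·(-8) = -48 - (-56) = 8
j: 7·10 - 6·(-12) = 70 - (-72) = 142
k: 6·(-8) - 4·10 = -48 - 40 = -88
v × w = (8, 142, -88)
u · (v × w) = (-2)·8 + (-2)·142 + 11·(-88) = -16 - 284 - 968 = -1268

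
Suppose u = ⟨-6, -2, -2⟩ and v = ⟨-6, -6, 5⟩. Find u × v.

i: (-2)·5 - (-2)·(-6) = -10 - 12 = -22
j: (-2)·(-6) - (-6)·5 = 12 - (-30) = 42
k: (-6)·(-6) - (-2)·(-6) = 36 - 12 = 24
u × v = (-22, 42, 24)

(-22, 42, 24)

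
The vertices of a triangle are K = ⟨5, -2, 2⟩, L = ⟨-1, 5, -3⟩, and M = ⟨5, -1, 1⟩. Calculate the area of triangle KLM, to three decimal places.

4.359

KL = (-6, 7, -5),  KM = (0, 1, -1)
i: 7·(-1) - (-5)·1 = -7 - (-5) = -2
j: (-5)·0 - (-6)·(-1) = 0 - 6 = -6
k: (-6)·1 - 7·0 = -6 - 0 = -6
KL × KM = (-2, -6, -6)
|KL × KM| = √76 ≈ 8.7178
area = ½ · 8.7178 ≈ 4.359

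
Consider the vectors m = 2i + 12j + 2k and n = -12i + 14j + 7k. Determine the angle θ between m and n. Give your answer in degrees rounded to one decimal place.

m · n = 2·(-12) + 12·14 + 2·7 = -24 + 168 + 14 = 158
|m|² = 4 + 144 + 4 = 152,  |m| = √152 ≈ 12.328828
|n|² = 144 + 196 + 49 = 389,  |n| = √389 ≈ 19.723083
cos θ = 158 / (12.328828 · 19.723083) ≈ 0.64977
θ = arccos(0.64977) ≈ 49.5°

49.5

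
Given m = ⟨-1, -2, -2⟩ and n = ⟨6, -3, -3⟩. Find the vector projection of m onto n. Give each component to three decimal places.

(0.667, -0.333, -0.333)

m · n = (-1)·6 + (-2)·(-3) + (-2)·(-3) = -6 + 6 + 6 = 6
|n|² = 36 + 9 + 9 = 54
proj_n m = (6/54) · (6, -3, -3) ≈ (0.667, -0.333, -0.333)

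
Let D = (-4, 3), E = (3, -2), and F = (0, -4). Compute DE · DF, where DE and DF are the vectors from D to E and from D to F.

63

DE = E − D = (7, -5)
DF = F − D = (4, -7)
DE · DF = 7·4 + (-5)·(-7) = 28 + 35 = 63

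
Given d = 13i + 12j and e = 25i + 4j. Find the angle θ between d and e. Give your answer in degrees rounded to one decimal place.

33.6

d · e = 13·25 + 12·4 = 325 + 48 = 373
|d|² = 169 + 144 = 313,  |d| = √313 ≈ 17.691806
|e|² = 625 + 16 = 641,  |e| = √641 ≈ 25.317978
cos θ = 373 / (17.691806 · 25.317978) ≈ 0.83274
θ = arccos(0.83274) ≈ 33.6°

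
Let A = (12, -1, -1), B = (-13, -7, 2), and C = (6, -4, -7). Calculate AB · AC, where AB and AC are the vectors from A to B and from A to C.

150

AB = B − A = (-25, -6, 3)
AC = C − A = (-6, -3, -6)
AB · AC = (-25)·(-6) + (-6)·(-3) + 3·(-6) = 150 + 18 - 18 = 150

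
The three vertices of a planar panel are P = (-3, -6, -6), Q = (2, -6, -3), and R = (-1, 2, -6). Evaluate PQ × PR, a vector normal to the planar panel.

PQ = (5, 0, 3)
PR = (2, 8, 0)
i: 0·0 - 3·8 = 0 - 24 = -24
j: 3·2 - 5·0 = 6 - 0 = 6
k: 5·8 - 0·2 = 40 - 0 = 40
PQ × PR = (-24, 6, 40)

(-24, 6, 40)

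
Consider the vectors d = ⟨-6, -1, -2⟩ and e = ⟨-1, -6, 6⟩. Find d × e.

i: (-1)·6 - (-2)·(-6) = -6 - 12 = -18
j: (-2)·(-1) - (-6)·6 = 2 - (-36) = 38
k: (-6)·(-6) - (-1)·(-1) = 36 - 1 = 35
d × e = (-18, 38, 35)

(-18, 38, 35)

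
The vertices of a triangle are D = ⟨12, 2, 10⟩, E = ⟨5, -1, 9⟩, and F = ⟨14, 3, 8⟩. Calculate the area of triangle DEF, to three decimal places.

DE = (-7, -3, -1),  DF = (2, 1, -2)
i: (-3)·(-2) - (-1)·1 = 6 - (-1) = 7
j: (-1)·2 - (-7)·(-2) = -2 - 14 = -16
k: (-7)·1 - (-3)·2 = -7 - (-6) = -1
DE × DF = (7, -16, -1)
|DE × DF| = √306 ≈ 17.4929
area = ½ · 17.4929 ≈ 8.746

8.746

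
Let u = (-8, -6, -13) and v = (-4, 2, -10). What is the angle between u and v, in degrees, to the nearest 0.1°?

u · v = (-8)·(-4) + (-6)·2 + (-13)·(-10) = 32 - 12 + 130 = 150
|u|² = 64 + 36 + 169 = 269,  |u| = √269 ≈ 16.401219
|v|² = 16 + 4 + 100 = 120,  |v| = √120 ≈ 10.954451
cos θ = 150 / (16.401219 · 10.954451) ≈ 0.83488
θ = arccos(0.83488) ≈ 33.4°

33.4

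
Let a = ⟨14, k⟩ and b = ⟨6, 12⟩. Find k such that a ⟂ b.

a · b = 14·6 + k·12 = 84 + 12k
Set equal to 0: 12k = -84, so k = -7.

-7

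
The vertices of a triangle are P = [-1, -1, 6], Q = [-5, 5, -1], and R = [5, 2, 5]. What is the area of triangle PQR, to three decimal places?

34.077

PQ = (-4, 6, -7),  PR = (6, 3, -1)
i: 6·(-1) - (-7)·3 = -6 - (-21) = 15
j: (-7)·6 - (-4)·(-1) = -42 - 4 = -46
k: (-4)·3 - 6·6 = -12 - 36 = -48
PQ × PR = (15, -46, -48)
|PQ × PR| = √4645 ≈ 68.1542
area = ½ · 68.1542 ≈ 34.077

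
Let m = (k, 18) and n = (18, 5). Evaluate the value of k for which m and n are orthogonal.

m · n = k·18 + 18·5 = 90 + 18k
Set equal to 0: 18k = -90, so k = -5.

-5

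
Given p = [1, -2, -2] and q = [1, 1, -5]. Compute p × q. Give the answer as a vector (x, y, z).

(12, 3, 3)

i: (-2)·(-5) - (-2)·1 = 10 - (-2) = 12
j: (-2)·1 - 1·(-5) = -2 - (-5) = 3
k: 1·1 - (-2)·1 = 1 - (-2) = 3
p × q = (12, 3, 3)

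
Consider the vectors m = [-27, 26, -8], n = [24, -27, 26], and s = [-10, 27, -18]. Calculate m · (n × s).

7280

n × s:
i: (-27)·(-18) - 26·27 = 486 - 702 = -216
j: 26·(-10) - 24·(-18) = -260 - (-432) = 172
k: 24·27 - (-27)·(-10) = 648 - 270 = 378
n × s = (-216, 172, 378)
m · (n × s) = (-27)·(-216) + 26·172 + (-8)·378 = 5832 + 4472 - 3024 = 7280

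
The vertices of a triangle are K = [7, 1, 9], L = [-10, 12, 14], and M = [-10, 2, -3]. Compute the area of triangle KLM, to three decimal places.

181.101

KL = (-17, 11, 5),  KM = (-17, 1, -12)
i: 11·(-12) - 5·1 = -132 - 5 = -137
j: 5·(-17) - (-17)·(-12) = -85 - 204 = -289
k: (-17)·1 - 11·(-17) = -17 - (-187) = 170
KL × KM = (-137, -289, 170)
|KL × KM| = √131190 ≈ 362.2016
area = ½ · 362.2016 ≈ 181.101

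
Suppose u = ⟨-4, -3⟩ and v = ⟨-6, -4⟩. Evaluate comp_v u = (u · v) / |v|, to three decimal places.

4.992

u · v = (-4)·(-6) + (-3)·(-4) = 24 + 12 = 36
|v| = √(36 + 16) = √52 ≈ 7.2111
comp_v u = 36 / √52 ≈ 4.992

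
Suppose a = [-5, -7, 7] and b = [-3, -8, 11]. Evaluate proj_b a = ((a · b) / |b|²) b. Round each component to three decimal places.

(-2.289, -6.103, 8.392)

a · b = (-5)·(-3) + (-7)·(-8) + 7·11 = 15 + 56 + 77 = 148
|b|² = 9 + 64 + 121 = 194
proj_b a = (148/194) · (-3, -8, 11) ≈ (-2.289, -6.103, 8.392)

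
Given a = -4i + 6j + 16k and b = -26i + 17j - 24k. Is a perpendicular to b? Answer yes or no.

a · b = (-4)·(-26) + 6·17 + 16·(-24) = 104 + 102 - 384 = -178
Nonzero, so the vectors are not orthogonal.

no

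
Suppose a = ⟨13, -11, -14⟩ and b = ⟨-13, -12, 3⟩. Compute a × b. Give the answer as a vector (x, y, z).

(-201, 143, -299)

i: (-11)·3 - (-14)·(-12) = -33 - 168 = -201
j: (-14)·(-13) - 13·3 = 182 - 39 = 143
k: 13·(-12) - (-11)·(-13) = -156 - 143 = -299
a × b = (-201, 143, -299)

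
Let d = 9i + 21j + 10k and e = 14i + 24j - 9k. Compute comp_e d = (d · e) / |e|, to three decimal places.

d · e = 9·14 + 21·24 + 10·(-9) = 126 + 504 - 90 = 540
|e| = √(196 + 576 + 81) = √853 ≈ 29.2062
comp_e d = 540 / √853 ≈ 18.489

18.489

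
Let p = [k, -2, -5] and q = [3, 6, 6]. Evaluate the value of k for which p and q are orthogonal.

14

p · q = k·3 + (-2)·6 + (-5)·6 = -42 + 3k
Set equal to 0: 3k = 42, so k = 14.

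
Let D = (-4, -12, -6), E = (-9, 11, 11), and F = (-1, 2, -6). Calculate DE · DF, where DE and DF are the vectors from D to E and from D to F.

307

DE = E − D = (-5, 23, 17)
DF = F − D = (3, 14, 0)
DE · DF = (-5)·3 + 23·14 + 17·0 = -15 + 322 + 0 = 307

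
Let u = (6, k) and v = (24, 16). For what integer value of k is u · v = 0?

-9

u · v = 6·24 + k·16 = 144 + 16k
Set equal to 0: 16k = -144, so k = -9.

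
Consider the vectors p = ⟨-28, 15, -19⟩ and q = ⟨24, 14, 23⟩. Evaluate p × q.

i: 15·23 - (-19)·14 = 345 - (-266) = 611
j: (-19)·24 - (-28)·23 = -456 - (-644) = 188
k: (-28)·14 - 15·24 = -392 - 360 = -752
p × q = (611, 188, -752)

(611, 188, -752)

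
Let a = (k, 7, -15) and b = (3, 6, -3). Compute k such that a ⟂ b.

a · b = k·3 + 7·6 + (-15)·(-3) = 87 + 3k
Set equal to 0: 3k = -87, so k = -29.

-29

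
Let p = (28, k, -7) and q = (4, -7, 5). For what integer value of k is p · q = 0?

11

p · q = 28·4 + k·(-7) + (-7)·5 = 77 - 7k
Set equal to 0: -7k = -77, so k = 11.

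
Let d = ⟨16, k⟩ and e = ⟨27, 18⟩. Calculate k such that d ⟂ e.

-24

d · e = 16·27 + k·18 = 432 + 18k
Set equal to 0: 18k = -432, so k = -24.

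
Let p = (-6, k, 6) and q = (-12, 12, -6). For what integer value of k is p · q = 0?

p · q = (-6)·(-12) + k·12 + 6·(-6) = 36 + 12k
Set equal to 0: 12k = -36, so k = -3.

-3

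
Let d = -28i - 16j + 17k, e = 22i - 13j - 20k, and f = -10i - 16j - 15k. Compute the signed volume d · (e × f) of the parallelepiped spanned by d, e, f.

-13174

e × f:
i: (-13)·(-15) - (-20)·(-16) = 195 - 320 = -125
j: (-20)·(-10) - 22·(-15) = 200 - (-330) = 530
k: 22·(-16) - (-13)·(-10) = -352 - 130 = -482
e × f = (-125, 530, -482)
d · (e × f) = (-28)·(-125) + (-16)·530 + 17·(-482) = 3500 - 8480 - 8194 = -13174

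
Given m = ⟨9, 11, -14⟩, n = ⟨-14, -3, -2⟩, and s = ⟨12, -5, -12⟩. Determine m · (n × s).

-3362

n × s:
i: (-3)·(-12) - (-2)·(-5) = 36 - 10 = 26
j: (-2)·12 - (-14)·(-12) = -24 - 168 = -192
k: (-14)·(-5) - (-3)·12 = 70 - (-36) = 106
n × s = (26, -192, 106)
m · (n × s) = 9·26 + 11·(-192) + (-14)·106 = 234 - 2112 - 1484 = -3362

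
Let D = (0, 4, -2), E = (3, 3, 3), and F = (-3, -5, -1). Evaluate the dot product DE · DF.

5

DE = E − D = (3, -1, 5)
DF = F − D = (-3, -9, 1)
DE · DF = 3·(-3) + (-1)·(-9) + 5·1 = -9 + 9 + 5 = 5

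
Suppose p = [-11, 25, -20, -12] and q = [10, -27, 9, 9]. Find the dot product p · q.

-1073

p · q = (-11)·10 + 25·(-27) + (-20)·9 + (-12)·9 = -110 - 675 - 180 - 108 = -1073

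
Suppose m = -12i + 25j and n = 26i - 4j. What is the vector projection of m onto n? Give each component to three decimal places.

m · n = (-12)·26 + 25·(-4) = -312 - 100 = -412
|n|² = 676 + 16 = 692
proj_n m = (-412/692) · (26, -4) ≈ (-15.480, 2.382)

(-15.480, 2.382)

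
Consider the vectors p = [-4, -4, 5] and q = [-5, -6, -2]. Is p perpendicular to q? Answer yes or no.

no

p · q = (-4)·(-5) + (-4)·(-6) + 5·(-2) = 20 + 24 - 10 = 34
Nonzero, so the vectors are not orthogonal.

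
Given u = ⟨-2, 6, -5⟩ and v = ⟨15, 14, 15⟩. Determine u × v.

(160, -45, -118)

i: 6·15 - (-5)·14 = 90 - (-70) = 160
j: (-5)·15 - (-2)·15 = -75 - (-30) = -45
k: (-2)·14 - 6·15 = -28 - 90 = -118
u × v = (160, -45, -118)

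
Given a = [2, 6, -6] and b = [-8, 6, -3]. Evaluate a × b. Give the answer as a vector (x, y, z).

(18, 54, 60)

i: 6·(-3) - (-6)·6 = -18 - (-36) = 18
j: (-6)·(-8) - 2·(-3) = 48 - (-6) = 54
k: 2·6 - 6·(-8) = 12 - (-48) = 60
a × b = (18, 54, 60)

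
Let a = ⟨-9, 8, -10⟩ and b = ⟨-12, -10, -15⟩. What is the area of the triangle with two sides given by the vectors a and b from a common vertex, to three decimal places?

144.240

i: 8·(-15) - (-10)·(-10) = -120 - 100 = -220
j: (-10)·(-12) - (-9)·(-15) = 120 - 135 = -15
k: (-9)·(-10) - 8·(-12) = 90 - (-96) = 186
a × b = (-220, -15, 186)
|a × b| = √((-220)² + (-15)² + 186²) = √83221 ≈ 288.4805
area = ½ · 288.4805 ≈ 144.240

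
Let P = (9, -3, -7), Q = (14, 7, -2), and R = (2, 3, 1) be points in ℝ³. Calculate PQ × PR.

(50, -75, 100)

PQ = (5, 10, 5)
PR = (-7, 6, 8)
i: 10·8 - 5·6 = 80 - 30 = 50
j: 5·(-7) - 5·8 = -35 - 40 = -75
k: 5·6 - 10·(-7) = 30 - (-70) = 100
PQ × PR = (50, -75, 100)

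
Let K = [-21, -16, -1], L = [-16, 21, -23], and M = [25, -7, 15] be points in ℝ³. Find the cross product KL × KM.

KL = (5, 37, -22)
KM = (46, 9, 16)
i: 37·16 - (-22)·9 = 592 - (-198) = 790
j: (-22)·46 - 5·16 = -1012 - 80 = -1092
k: 5·9 - 37·46 = 45 - 1702 = -1657
KL × KM = (790, -1092, -1657)

(790, -1092, -1657)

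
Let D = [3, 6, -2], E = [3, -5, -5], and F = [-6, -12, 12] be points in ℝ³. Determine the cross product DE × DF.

DE = (0, -11, -3)
DF = (-9, -18, 14)
i: (-11)·14 - (-3)·(-18) = -154 - 54 = -208
j: (-3)·(-9) - 0·14 = 27 - 0 = 27
k: 0·(-18) - (-11)·(-9) = 0 - 99 = -99
DE × DF = (-208, 27, -99)

(-208, 27, -99)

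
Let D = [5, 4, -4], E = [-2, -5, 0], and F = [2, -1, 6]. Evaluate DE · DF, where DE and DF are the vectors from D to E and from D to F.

DE = E − D = (-7, -9, 4)
DF = F − D = (-3, -5, 10)
DE · DF = (-7)·(-3) + (-9)·(-5) + 4·10 = 21 + 45 + 40 = 106

106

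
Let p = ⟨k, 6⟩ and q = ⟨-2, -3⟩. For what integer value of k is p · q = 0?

-9

p · q = k·(-2) + 6·(-3) = -18 - 2k
Set equal to 0: -2k = 18, so k = -9.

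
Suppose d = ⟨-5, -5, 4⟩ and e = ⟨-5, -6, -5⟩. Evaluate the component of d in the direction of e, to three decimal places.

3.774

d · e = (-5)·(-5) + (-5)·(-6) + 4·(-5) = 25 + 30 - 20 = 35
|e| = √(25 + 36 + 25) = √86 ≈ 9.2736
comp_e d = 35 / √86 ≈ 3.774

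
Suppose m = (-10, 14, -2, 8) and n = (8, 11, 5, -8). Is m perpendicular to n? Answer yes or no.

yes

m · n = (-10)·8 + 14·11 + (-2)·5 + 8·(-8) = -80 + 154 - 10 - 64 = 0
Zero, so the vectors are orthogonal.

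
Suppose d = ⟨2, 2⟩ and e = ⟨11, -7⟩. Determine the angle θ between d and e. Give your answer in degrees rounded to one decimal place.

77.5

d · e = 2·11 + 2·(-7) = 22 - 14 = 8
|d|² = 4 + 4 = 8,  |d| = √8 ≈ 2.828427
|e|² = 121 + 49 = 170,  |e| = √170 ≈ 13.038405
cos θ = 8 / (2.828427 · 13.038405) ≈ 0.21693
θ = arccos(0.21693) ≈ 77.5°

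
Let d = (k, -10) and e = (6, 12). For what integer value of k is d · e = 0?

d · e = k·6 + (-10)·12 = -120 + 6k
Set equal to 0: 6k = 120, so k = 20.

20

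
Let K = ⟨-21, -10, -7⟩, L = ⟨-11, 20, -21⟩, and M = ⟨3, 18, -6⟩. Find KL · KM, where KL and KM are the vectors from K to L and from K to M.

KL = L − K = (10, 30, -14)
KM = M − K = (24, 28, 1)
KL · KM = 10·24 + 30·28 + (-14)·1 = 240 + 840 - 14 = 1066

1066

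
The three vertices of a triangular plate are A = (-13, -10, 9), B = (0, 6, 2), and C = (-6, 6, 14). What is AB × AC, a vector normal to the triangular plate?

AB = (13, 16, -7)
AC = (7, 16, 5)
i: 16·5 - (-7)·16 = 80 - (-112) = 192
j: (-7)·7 - 13·5 = -49 - 65 = -114
k: 13·16 - 16·7 = 208 - 112 = 96
AB × AC = (192, -114, 96)

(192, -114, 96)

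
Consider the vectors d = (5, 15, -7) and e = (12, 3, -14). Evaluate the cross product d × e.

(-189, -14, -165)

i: 15·(-14) - (-7)·3 = -210 - (-21) = -189
j: (-7)·12 - 5·(-14) = -84 - (-70) = -14
k: 5·3 - 15·12 = 15 - 180 = -165
d × e = (-189, -14, -165)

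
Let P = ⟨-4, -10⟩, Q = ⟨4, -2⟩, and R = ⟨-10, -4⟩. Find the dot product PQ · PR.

0

PQ = Q − P = (8, 8)
PR = R − P = (-6, 6)
PQ · PR = 8·(-6) + 8·6 = -48 + 48 = 0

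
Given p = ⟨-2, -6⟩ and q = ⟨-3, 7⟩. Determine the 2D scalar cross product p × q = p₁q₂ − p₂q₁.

-32

(-2)·7 - (-6)·(-3) = -14 - 18 = -32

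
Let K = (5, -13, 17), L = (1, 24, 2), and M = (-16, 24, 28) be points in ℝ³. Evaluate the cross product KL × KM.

KL = (-4, 37, -15)
KM = (-21, 37, 11)
i: 37·11 - (-15)·37 = 407 - (-555) = 962
j: (-15)·(-21) - (-4)·11 = 315 - (-44) = 359
k: (-4)·37 - 37·(-21) = -148 - (-777) = 629
KL × KM = (962, 359, 629)

(962, 359, 629)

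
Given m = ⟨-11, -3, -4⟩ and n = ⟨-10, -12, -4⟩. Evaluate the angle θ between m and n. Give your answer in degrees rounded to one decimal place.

m · n = (-11)·(-10) + (-3)·(-12) + (-4)·(-4) = 110 + 36 + 16 = 162
|m|² = 121 + 9 + 16 = 146,  |m| = √146 ≈ 12.083046
|n|² = 100 + 144 + 16 = 260,  |n| = √260 ≈ 16.124515
cos θ = 162 / (12.083046 · 16.124515) ≈ 0.83148
θ = arccos(0.83148) ≈ 33.7°

33.7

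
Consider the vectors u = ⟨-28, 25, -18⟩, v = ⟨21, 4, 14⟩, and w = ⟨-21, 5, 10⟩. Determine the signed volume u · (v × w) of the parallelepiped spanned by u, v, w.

-15162

v × w:
i: 4·10 - 14·5 = 40 - 70 = -30
j: 14·(-21) - 21·10 = -294 - 210 = -504
k: 21·5 - 4·(-21) = 105 - (-84) = 189
v × w = (-30, -504, 189)
u · (v × w) = (-28)·(-30) + 25·(-504) + (-18)·189 = 840 - 12600 - 3402 = -15162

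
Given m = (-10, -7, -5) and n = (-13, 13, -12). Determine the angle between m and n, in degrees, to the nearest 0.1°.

70.0

m · n = (-10)·(-13) + (-7)·13 + (-5)·(-12) = 130 - 91 + 60 = 99
|m|² = 100 + 49 + 25 = 174,  |m| = √174 ≈ 13.190906
|n|² = 169 + 169 + 144 = 482,  |n| = √482 ≈ 21.954498
cos θ = 99 / (13.190906 · 21.954498) ≈ 0.34185
θ = arccos(0.34185) ≈ 70.0°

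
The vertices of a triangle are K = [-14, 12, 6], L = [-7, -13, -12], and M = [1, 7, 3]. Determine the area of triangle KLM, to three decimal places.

KL = (7, -25, -18),  KM = (15, -5, -3)
i: (-25)·(-3) - (-18)·(-5) = 75 - 90 = -15
j: (-18)·15 - 7·(-3) = -270 - (-21) = -249
k: 7·(-5) - (-25)·15 = -35 - (-375) = 340
KL × KM = (-15, -249, 340)
|KL × KM| = √177826 ≈ 421.6942
area = ½ · 421.6942 ≈ 210.847

210.847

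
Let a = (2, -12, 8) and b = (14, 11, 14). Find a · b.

a · b = 2·14 + (-12)·11 + 8·14 = 28 - 132 + 112 = 8

8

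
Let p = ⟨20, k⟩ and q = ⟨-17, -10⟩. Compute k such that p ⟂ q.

p · q = 20·(-17) + k·(-10) = -340 - 10k
Set equal to 0: -10k = 340, so k = -34.

-34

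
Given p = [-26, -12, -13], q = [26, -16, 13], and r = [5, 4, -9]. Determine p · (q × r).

q × r:
i: (-16)·(-9) - 13·4 = 144 - 52 = 92
j: 13·5 - 26·(-9) = 65 - (-234) = 299
k: 26·4 - (-16)·5 = 104 - (-80) = 184
q × r = (92, 299, 184)
p · (q × r) = (-26)·92 + (-12)·299 + (-13)·184 = -2392 - 3588 - 2392 = -8372

-8372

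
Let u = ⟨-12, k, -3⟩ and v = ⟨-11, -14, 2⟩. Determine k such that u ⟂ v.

u · v = (-12)·(-11) + k·(-14) + (-3)·2 = 126 - 14k
Set equal to 0: -14k = -126, so k = 9.

9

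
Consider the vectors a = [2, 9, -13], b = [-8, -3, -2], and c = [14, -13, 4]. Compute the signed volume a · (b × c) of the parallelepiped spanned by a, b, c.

-1938

b × c:
i: (-3)·4 - (-2)·(-13) = -12 - 26 = -38
j: (-2)·14 - (-8)·4 = -28 - (-32) = 4
k: (-8)·(-13) - (-3)·14 = 104 - (-42) = 146
b × c = (-38, 4, 146)
a · (b × c) = 2·(-38) + 9·4 + (-13)·146 = -76 + 36 - 1898 = -1938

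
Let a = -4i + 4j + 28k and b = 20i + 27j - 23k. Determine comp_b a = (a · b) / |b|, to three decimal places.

a · b = (-4)·20 + 4·27 + 28·(-23) = -80 + 108 - 644 = -616
|b| = √(400 + 729 + 529) = √1658 ≈ 40.7185
comp_b a = -616 / √1658 ≈ -15.128

-15.128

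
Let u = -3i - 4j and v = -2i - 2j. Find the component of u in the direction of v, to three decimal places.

4.950

u · v = (-3)·(-2) + (-4)·(-2) = 6 + 8 = 14
|v| = √(4 + 4) = √8 ≈ 2.8284
comp_v u = 14 / √8 ≈ 4.950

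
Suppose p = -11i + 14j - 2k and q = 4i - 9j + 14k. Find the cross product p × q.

i: 14·14 - (-2)·(-9) = 196 - 18 = 178
j: (-2)·4 - (-11)·14 = -8 - (-154) = 146
k: (-11)·(-9) - 14·4 = 99 - 56 = 43
p × q = (178, 146, 43)

(178, 146, 43)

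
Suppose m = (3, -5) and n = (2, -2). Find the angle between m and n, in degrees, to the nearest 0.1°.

m · n = 3·2 + (-5)·(-2) = 6 + 10 = 16
|m|² = 9 + 25 = 34,  |m| = √34 ≈ 5.830952
|n|² = 4 + 4 = 8,  |n| = √8 ≈ 2.828427
cos θ = 16 / (5.830952 · 2.828427) ≈ 0.97014
θ = arccos(0.97014) ≈ 14.0°

14.0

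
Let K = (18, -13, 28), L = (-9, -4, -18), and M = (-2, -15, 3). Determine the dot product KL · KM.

KL = L − K = (-27, 9, -46)
KM = M − K = (-20, -2, -25)
KL · KM = (-27)·(-20) + 9·(-2) + (-46)·(-25) = 540 - 18 + 1150 = 1672

1672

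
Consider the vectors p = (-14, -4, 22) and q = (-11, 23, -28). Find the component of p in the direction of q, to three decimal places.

p · q = (-14)·(-11) + (-4)·23 + 22·(-28) = 154 - 92 - 616 = -554
|q| = √(121 + 529 + 784) = √1434 ≈ 37.8682
comp_q p = -554 / √1434 ≈ -14.630

-14.630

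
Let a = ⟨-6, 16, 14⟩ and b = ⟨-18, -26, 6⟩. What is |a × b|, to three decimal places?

i: 16·6 - 14·(-26) = 96 - (-364) = 460
j: 14·(-18) - (-6)·6 = -252 - (-36) = -216
k: (-6)·(-26) - 16·(-18) = 156 - (-288) = 444
a × b = (460, -216, 444)
|a × b| = √(460² + (-216)² + 444²) = √455392 ≈ 674.8274

674.827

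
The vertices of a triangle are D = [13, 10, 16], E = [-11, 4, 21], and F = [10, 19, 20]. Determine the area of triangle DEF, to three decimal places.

DE = (-24, -6, 5),  DF = (-3, 9, 4)
i: (-6)·4 - 5·9 = -24 - 45 = -69
j: 5·(-3) - (-24)·4 = -15 - (-96) = 81
k: (-24)·9 - (-6)·(-3) = -216 - 18 = -234
DE × DF = (-69, 81, -234)
|DE × DF| = √66078 ≈ 257.0564
area = ½ · 257.0564 ≈ 128.528

128.528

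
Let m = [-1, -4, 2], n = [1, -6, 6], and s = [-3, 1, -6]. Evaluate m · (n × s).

-16

n × s:
i: (-6)·(-6) - 6·1 = 36 - 6 = 30
j: 6·(-3) - 1·(-6) = -18 - (-6) = -12
k: 1·1 - (-6)·(-3) = 1 - 18 = -17
n × s = (30, -12, -17)
m · (n × s) = (-1)·30 + (-4)·(-12) + 2·(-17) = -30 + 48 - 34 = -16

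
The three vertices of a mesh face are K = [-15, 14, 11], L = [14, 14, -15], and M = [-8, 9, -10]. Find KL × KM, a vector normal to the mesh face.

KL = (29, 0, -26)
KM = (7, -5, -21)
i: 0·(-21) - (-26)·(-5) = 0 - 130 = -130
j: (-26)·7 - 29·(-21) = -182 - (-609) = 427
k: 29·(-5) - 0·7 = -145 - 0 = -145
KL × KM = (-130, 427, -145)

(-130, 427, -145)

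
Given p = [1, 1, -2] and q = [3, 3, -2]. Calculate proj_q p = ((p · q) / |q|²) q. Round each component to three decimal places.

(1.364, 1.364, -0.909)

p · q = 1·3 + 1·3 + (-2)·(-2) = 3 + 3 + 4 = 10
|q|² = 9 + 9 + 4 = 22
proj_q p = (10/22) · (3, 3, -2) ≈ (1.364, 1.364, -0.909)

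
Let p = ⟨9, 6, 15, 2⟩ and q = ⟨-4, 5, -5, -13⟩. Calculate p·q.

p · q = 9·(-4) + 6·5 + 15·(-5) + 2·(-13) = -36 + 30 - 75 - 26 = -107

-107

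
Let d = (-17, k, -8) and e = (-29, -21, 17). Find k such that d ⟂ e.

d · e = (-17)·(-29) + k·(-21) + (-8)·17 = 357 - 21k
Set equal to 0: -21k = -357, so k = 17.

17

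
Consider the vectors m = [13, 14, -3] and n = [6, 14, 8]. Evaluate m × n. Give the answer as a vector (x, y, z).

i: 14·8 - (-3)·14 = 112 - (-42) = 154
j: (-3)·6 - 13·8 = -18 - 104 = -122
k: 13·14 - 14·6 = 182 - 84 = 98
m × n = (154, -122, 98)

(154, -122, 98)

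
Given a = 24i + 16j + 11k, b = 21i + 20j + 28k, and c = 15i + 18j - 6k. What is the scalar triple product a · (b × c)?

-5382

b × c:
i: 20·(-6) - 28·18 = -120 - 504 = -624
j: 28·15 - 21·(-6) = 420 - (-126) = 546
k: 21·18 - 20·15 = 378 - 300 = 78
b × c = (-624, 546, 78)
a · (b × c) = 24·(-624) + 16·546 + 11·78 = -14976 + 8736 + 858 = -5382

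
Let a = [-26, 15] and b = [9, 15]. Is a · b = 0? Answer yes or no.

a · b = (-26)·9 + 15·15 = -234 + 225 = -9
Nonzero, so the vectors are not orthogonal.

no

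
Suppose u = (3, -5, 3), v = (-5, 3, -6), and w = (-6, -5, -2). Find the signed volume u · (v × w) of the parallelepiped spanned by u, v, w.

v × w:
i: 3·(-2) - (-6)·(-5) = -6 - 30 = -36
j: (-6)·(-6) - (-5)·(-2) = 36 - 10 = 26
k: (-5)·(-5) - 3·(-6) = 25 - (-18) = 43
v × w = (-36, 26, 43)
u · (v × w) = 3·(-36) + (-5)·26 + 3·43 = -108 - 130 + 129 = -109

-109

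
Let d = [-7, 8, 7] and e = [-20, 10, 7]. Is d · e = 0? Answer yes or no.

d · e = (-7)·(-20) + 8·10 + 7·7 = 140 + 80 + 49 = 269
Nonzero, so the vectors are not orthogonal.

no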